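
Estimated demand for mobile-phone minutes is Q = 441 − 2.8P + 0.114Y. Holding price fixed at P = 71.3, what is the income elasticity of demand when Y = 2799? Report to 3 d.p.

At P = 71.3, Y = 2799: Q = 560.446.
Holding P constant, ∂Q/∂Y = 0.114.
η_Y = (∂Q/∂Y)·(Y/Q) = 0.114 × (2799/560.446) = 0.569.

0.569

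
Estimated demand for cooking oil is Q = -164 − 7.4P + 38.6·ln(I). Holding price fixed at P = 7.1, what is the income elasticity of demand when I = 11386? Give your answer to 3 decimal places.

0.268

At P = 7.1, I = 11386: Q = 143.989.
Holding P constant, ∂Q/∂I = 38.6/I = 0.00339013.
η_I = (∂Q/∂I)·(I/Q) = 0.00339013 × (11386/143.989) = 0.268.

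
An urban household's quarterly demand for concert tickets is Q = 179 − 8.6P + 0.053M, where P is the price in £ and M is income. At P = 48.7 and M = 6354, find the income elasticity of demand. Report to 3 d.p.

At P = 48.7, M = 6354: Q = 96.942.
Holding P constant, ∂Q/∂M = 0.053.
η_M = (∂Q/∂M)·(M/Q) = 0.053 × (6354/96.942) = 3.474.

3.474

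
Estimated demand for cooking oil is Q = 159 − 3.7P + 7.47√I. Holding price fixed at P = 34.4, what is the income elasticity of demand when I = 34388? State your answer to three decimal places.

0.489

At P = 34.4, I = 34388: Q = 1416.957.
Holding P constant, ∂Q/∂I = 7.47/(2√I) = 0.0201413.
η_I = (∂Q/∂I)·(I/Q) = 0.0201413 × (34388/1416.957) = 0.489.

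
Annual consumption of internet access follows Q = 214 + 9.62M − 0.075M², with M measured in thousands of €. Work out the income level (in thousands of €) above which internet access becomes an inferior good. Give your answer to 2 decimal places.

64.13

dQ/dM = 9.62 − 0.15M.
The good is inferior where dQ/dM < 0. Setting dQ/dM = 0 gives M = 9.62 / 0.15 = 64.13.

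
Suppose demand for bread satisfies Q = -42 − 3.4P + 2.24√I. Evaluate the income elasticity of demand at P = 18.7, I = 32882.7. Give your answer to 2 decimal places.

0.68

At P = 18.7, I = 32882.7: Q = 300.612.
Holding P constant, ∂Q/∂I = 2.24/(2√I) = 0.00617638.
η_I = (∂Q/∂I)·(I/Q) = 0.00617638 × (32882.7/300.612) = 0.68.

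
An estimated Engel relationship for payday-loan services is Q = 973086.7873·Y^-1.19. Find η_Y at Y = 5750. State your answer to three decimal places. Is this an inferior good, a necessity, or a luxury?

-1.190 (inferior good)

For Q = A·Y^β the income elasticity is constant and equal to β.
Here β = -1.19, so η = -1.190.
Since η < 0, the good is an inferior good.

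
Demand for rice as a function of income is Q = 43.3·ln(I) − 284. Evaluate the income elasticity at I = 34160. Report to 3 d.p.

At I = 34160: Q = 168.001.
dQ/dI = 43.3/I = 0.00126756 at this income.
η = (dQ/dI)·(I/Q) = 0.00126756 × (34160/168.001) = 0.258.

0.258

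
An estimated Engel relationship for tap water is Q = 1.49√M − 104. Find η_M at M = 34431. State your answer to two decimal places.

0.80

At M = 34431: Q = 172.478.
dQ/dM = 1.49/(2√M) = 0.00401496 at this income.
η = (dQ/dM)·(M/Q) = 0.00401496 × (34431/172.478) = 0.80.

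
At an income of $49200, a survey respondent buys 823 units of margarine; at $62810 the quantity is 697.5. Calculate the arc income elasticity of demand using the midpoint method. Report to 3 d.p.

ΔQ = 697.5 − 823 = -125.5; midpoint Q̄ = (823 + 697.5)/2 = 760.25.
ΔI = 62810 − 49200 = 13610; midpoint Ī = (49200 + 62810)/2 = 56005.
η = (ΔQ/Q̄) ÷ (ΔI/Ī) = (-125.5/760.25) ÷ (13610/56005) = -0.679.

-0.679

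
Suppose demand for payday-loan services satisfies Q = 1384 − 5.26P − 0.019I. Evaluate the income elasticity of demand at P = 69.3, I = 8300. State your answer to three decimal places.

At P = 69.3, I = 8300: Q = 861.782.
Holding P constant, ∂Q/∂I = −0.019.
η_I = (∂Q/∂I)·(I/Q) = -0.019 × (8300/861.782) = -0.183.

-0.183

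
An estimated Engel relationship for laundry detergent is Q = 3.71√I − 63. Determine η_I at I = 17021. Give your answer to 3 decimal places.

0.575

At I = 17021: Q = 421.023.
dQ/dI = 3.71/(2√I) = 0.0142184 at this income.
η = (dQ/dI)·(I/Q) = 0.0142184 × (17021/421.023) = 0.575.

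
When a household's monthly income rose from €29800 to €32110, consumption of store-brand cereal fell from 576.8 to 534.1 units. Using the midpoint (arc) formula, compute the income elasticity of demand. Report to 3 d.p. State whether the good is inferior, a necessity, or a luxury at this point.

-1.030 (inferior good)

ΔQ = 534.1 − 576.8 = -42.7; midpoint Q̄ = (576.8 + 534.1)/2 = 555.45.
ΔI = 32110 − 29800 = 2310; midpoint Ī = (29800 + 32110)/2 = 30955.
η = (ΔQ/Q̄) ÷ (ΔI/Ī) = (-42.7/555.45) ÷ (2310/30955) = -1.030.
η < 0 ⇒ inferior good.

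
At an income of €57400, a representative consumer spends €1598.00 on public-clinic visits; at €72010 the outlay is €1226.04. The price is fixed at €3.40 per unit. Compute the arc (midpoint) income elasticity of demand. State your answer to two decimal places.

With a constant price, Q₁ = 1598.00/3.40 = 470.000 and Q₂ = 1226.04/3.40 = 360.600 (equivalently, work directly with expenditure since P cancels).
Midpoint %ΔQ = (1226.04 − 1598.00)/1412.02 = -0.26342; midpoint %ΔI = (72010 − 57400)/64705 = 0.22579.
η = -0.26342 / 0.22579 = -1.17.

-1.17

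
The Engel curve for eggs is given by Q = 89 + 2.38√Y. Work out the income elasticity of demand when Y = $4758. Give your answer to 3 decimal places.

0.324

At Y = 4758: Q = 253.168.
dQ/dY = 2.38/(2√Y) = 0.0172518 at this income.
η = (dQ/dY)·(Y/Q) = 0.0172518 × (4758/253.168) = 0.324.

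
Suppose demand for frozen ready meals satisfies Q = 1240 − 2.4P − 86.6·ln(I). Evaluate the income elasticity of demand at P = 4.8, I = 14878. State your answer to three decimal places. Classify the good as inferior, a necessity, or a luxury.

-0.218 (inferior good)

At P = 4.8, I = 14878: Q = 396.458.
Holding P constant, ∂Q/∂I = -86.6/I = -0.00582067.
η_I = (∂Q/∂I)·(I/Q) = -0.00582067 × (14878/396.458) = -0.218.
Since η < 0, this is an inferior good.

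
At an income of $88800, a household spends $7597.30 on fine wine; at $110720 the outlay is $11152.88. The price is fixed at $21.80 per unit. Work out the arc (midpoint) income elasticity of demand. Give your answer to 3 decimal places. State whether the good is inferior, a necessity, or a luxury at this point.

1.726 (luxury)

With a constant price, Q₁ = 7597.30/21.80 = 348.500 and Q₂ = 11152.88/21.80 = 511.600 (equivalently, work directly with expenditure since P cancels).
Midpoint %ΔQ = (11152.88 − 7597.30)/9375.09 = 0.37926; midpoint %ΔI = (110720 − 88800)/99760 = 0.21973.
η = 0.37926 / 0.21973 = 1.726.
η > 1 ⇒ luxury.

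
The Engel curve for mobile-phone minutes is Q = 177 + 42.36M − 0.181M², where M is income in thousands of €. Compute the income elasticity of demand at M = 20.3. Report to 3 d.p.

At M = 20.3: Q = 962.3197.
dQ/dM = 42.36 − 0.362M = 35.01140.
η = (dQ/dM)·(M/Q) = 35.01140 × (20.3/962.3197) = 0.739.

0.739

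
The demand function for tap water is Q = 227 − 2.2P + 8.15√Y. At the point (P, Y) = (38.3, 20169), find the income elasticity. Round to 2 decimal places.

0.45

At P = 38.3, Y = 20169: Q = 1300.183.
Holding P constant, ∂Q/∂Y = 8.15/(2√Y) = 0.0286936.
η_Y = (∂Q/∂Y)·(Y/Q) = 0.0286936 × (20169/1300.183) = 0.45.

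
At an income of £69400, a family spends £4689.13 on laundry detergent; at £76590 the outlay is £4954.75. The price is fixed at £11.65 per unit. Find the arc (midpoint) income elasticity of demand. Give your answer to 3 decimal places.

0.559

With a constant price, Q₁ = 4689.13/11.65 = 402.500 and Q₂ = 4954.75/11.65 = 425.300 (equivalently, work directly with expenditure since P cancels).
Midpoint %ΔQ = (4954.75 − 4689.13)/4821.94 = 0.05509; midpoint %ΔI = (76590 − 69400)/72995 = 0.09850.
η = 0.05509 / 0.09850 = 0.559.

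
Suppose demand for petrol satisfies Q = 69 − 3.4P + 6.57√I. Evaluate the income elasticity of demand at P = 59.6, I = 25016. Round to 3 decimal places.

0.574

At P = 59.6, I = 25016: Q = 905.501.
Holding P constant, ∂Q/∂I = 6.57/(2√I) = 0.0207695.
η_I = (∂Q/∂I)·(I/Q) = 0.0207695 × (25016/905.501) = 0.574.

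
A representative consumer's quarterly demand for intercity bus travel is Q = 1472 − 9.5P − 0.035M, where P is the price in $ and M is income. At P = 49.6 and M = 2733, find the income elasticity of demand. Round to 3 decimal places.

At P = 49.6, M = 2733: Q = 905.145.
Holding P constant, ∂Q/∂M = −0.035.
η_M = (∂Q/∂M)·(M/Q) = -0.035 × (2733/905.145) = -0.106.

-0.106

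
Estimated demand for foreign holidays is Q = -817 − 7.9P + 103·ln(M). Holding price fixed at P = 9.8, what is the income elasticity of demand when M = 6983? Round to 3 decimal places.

5.969

At P = 9.8, M = 6983: Q = 17.257.
Holding P constant, ∂Q/∂M = 103/M = 0.0147501.
η_M = (∂Q/∂M)·(M/Q) = 0.0147501 × (6983/17.257) = 5.969.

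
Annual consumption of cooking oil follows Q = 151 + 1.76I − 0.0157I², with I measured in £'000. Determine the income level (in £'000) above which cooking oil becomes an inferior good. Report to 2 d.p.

dQ/dI = 1.76 − 0.0314I.
The good is inferior where dQ/dI < 0. Setting dQ/dI = 0 gives I = 1.76 / 0.0314 = 56.05.

56.05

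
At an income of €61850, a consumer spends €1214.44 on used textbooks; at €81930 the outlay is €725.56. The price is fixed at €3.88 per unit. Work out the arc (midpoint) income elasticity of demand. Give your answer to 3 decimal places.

-1.804

With a constant price, Q₁ = 1214.44/3.88 = 313.000 and Q₂ = 725.56/3.88 = 187.000 (equivalently, work directly with expenditure since P cancels).
Midpoint %ΔQ = (725.56 − 1214.44)/970.00 = -0.50400; midpoint %ΔI = (81930 − 61850)/71890 = 0.27932.
η = -0.50400 / 0.27932 = -1.804.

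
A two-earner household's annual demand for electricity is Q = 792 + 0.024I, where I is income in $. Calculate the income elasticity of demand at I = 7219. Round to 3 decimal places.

At I = 7219: Q = 965.256.
dQ/dI = 0.024.
η = (dQ/dI)·(I/Q) = 0.024 × (7219/965.256) = 0.179.

0.179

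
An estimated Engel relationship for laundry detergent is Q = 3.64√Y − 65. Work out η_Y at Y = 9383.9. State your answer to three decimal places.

0.613

At Y = 9383.9: Q = 287.609.
dQ/dY = 3.64/(2√Y) = 0.018788 at this income.
η = (dQ/dY)·(Y/Q) = 0.018788 × (9383.9/287.609) = 0.613.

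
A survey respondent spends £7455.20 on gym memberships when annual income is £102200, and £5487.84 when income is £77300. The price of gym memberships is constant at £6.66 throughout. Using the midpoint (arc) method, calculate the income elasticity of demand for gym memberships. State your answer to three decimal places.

With a constant price, Q₁ = 7455.20/6.66 = 1119.399 and Q₂ = 5487.84/6.66 = 824.000 (equivalently, work directly with expenditure since P cancels).
Midpoint %ΔQ = (5487.84 − 7455.20)/6471.52 = -0.30400; midpoint %ΔI = (77300 − 102200)/89750 = -0.27744.
η = -0.30400 / -0.27744 = 1.096.

1.096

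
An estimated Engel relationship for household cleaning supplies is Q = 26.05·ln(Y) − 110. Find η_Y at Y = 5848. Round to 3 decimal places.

At Y = 5848: Q = 115.954.
dQ/dY = 26.05/Y = 0.00445451 at this income.
η = (dQ/dY)·(Y/Q) = 0.00445451 × (5848/115.954) = 0.225.

0.225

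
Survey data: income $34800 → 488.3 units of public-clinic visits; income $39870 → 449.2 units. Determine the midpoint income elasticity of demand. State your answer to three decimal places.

ΔQ = 449.2 − 488.3 = -39.1; midpoint Q̄ = (488.3 + 449.2)/2 = 468.75.
ΔI = 39870 − 34800 = 5070; midpoint Ī = (34800 + 39870)/2 = 37335.
η = (ΔQ/Q̄) ÷ (ΔI/Ī) = (-39.1/468.75) ÷ (5070/37335) = -0.614.

-0.614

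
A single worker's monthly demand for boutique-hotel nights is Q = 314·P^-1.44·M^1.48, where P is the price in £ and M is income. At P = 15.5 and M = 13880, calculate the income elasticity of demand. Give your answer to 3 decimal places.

For a multiplicative demand Q = A·P^α·M^β, the income elasticity is β everywhere.
Here β = 1.48, so η = 1.480.

1.480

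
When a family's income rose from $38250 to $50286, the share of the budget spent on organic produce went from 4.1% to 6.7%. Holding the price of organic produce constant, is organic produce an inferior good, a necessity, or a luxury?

luxury

The budget share rises as income rises, so η > 1.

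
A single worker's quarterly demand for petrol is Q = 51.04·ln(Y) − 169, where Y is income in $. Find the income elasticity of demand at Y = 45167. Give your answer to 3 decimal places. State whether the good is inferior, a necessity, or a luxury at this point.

0.135 (necessity)

At Y = 45167: Q = 378.053.
dQ/dY = 51.04/Y = 0.00113003 at this income.
η = (dQ/dY)·(Y/Q) = 0.00113003 × (45167/378.053) = 0.135.
Since 0 < η < 1, the good is a necessity.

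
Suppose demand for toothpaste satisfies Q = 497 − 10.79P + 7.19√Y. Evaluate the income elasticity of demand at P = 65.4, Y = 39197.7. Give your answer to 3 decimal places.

0.586

At P = 65.4, Y = 39197.7: Q = 1214.840.
Holding P constant, ∂Q/∂Y = 7.19/(2√Y) = 0.018158.
η_Y = (∂Q/∂Y)·(Y/Q) = 0.018158 × (39197.7/1214.840) = 0.586.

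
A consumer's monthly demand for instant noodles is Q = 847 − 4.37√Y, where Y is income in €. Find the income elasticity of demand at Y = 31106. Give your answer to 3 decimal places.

At Y = 31106: Q = 76.268.
dQ/dY = -4.37/(2√Y) = -0.0123888 at this income.
η = (dQ/dY)·(Y/Q) = -0.0123888 × (31106/76.268) = -5.053.

-5.053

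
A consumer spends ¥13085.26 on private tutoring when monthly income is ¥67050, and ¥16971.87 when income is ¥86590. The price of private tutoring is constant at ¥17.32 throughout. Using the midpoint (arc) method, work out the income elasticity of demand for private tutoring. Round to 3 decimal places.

1.017

With a constant price, Q₁ = 13085.26/17.32 = 755.500 and Q₂ = 16971.87/17.32 = 979.900 (equivalently, work directly with expenditure since P cancels).
Midpoint %ΔQ = (16971.87 − 13085.26)/15028.56 = 0.25861; midpoint %ΔI = (86590 − 67050)/76820 = 0.25436.
η = 0.25861 / 0.25436 = 1.017.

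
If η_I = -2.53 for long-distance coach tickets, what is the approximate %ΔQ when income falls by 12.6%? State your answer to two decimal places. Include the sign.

31.88%

%ΔQ ≈ η × %ΔI = -2.53 × (-12.6%) = 31.88%.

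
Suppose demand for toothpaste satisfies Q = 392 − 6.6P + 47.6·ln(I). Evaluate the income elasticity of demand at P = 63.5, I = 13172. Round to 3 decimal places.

At P = 63.5, I = 13172: Q = 424.426.
Holding P constant, ∂Q/∂I = 47.6/I = 0.00361373.
η_I = (∂Q/∂I)·(I/Q) = 0.00361373 × (13172/424.426) = 0.112.

0.112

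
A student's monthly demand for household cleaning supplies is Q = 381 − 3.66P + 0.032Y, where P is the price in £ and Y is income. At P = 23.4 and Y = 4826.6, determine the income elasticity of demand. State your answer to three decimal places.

At P = 23.4, Y = 4826.6: Q = 449.807.
Holding P constant, ∂Q/∂Y = 0.032.
η_Y = (∂Q/∂Y)·(Y/Q) = 0.032 × (4826.6/449.807) = 0.343.

0.343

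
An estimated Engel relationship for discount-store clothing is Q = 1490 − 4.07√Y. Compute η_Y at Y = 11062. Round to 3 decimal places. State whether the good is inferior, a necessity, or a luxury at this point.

-0.202 (inferior good)

At Y = 11062: Q = 1061.934.
dQ/dY = -4.07/(2√Y) = -0.0193485 at this income.
η = (dQ/dY)·(Y/Q) = -0.0193485 × (11062/1061.934) = -0.202.
Since η < 0, the good is an inferior good.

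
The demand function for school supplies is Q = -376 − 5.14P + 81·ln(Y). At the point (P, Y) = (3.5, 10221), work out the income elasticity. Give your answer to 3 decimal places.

0.229

At P = 3.5, Y = 10221: Q = 353.818.
Holding P constant, ∂Q/∂Y = 81/Y = 0.00792486.
η_Y = (∂Q/∂Y)·(Y/Q) = 0.00792486 × (10221/353.818) = 0.229.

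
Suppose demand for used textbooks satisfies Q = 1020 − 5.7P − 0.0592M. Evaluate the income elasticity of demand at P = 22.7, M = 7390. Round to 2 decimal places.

At P = 22.7, M = 7390: Q = 453.122.
Holding P constant, ∂Q/∂M = −0.0592.
η_M = (∂Q/∂M)·(M/Q) = -0.0592 × (7390/453.122) = -0.97.

-0.97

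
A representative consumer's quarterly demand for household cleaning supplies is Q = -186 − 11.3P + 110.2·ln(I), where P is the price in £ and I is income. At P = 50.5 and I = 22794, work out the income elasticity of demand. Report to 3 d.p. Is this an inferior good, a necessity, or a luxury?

0.316 (necessity)

At P = 50.5, I = 22794: Q = 349.125.
Holding P constant, ∂Q/∂I = 110.2/I = 0.00483461.
η_I = (∂Q/∂I)·(I/Q) = 0.00483461 × (22794/349.125) = 0.316.
Since 0 < η < 1, this is a necessity.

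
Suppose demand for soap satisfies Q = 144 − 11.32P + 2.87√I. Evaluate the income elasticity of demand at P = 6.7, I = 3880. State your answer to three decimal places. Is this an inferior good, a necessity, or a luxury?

At P = 6.7, I = 3880: Q = 246.927.
Holding P constant, ∂Q/∂I = 2.87/(2√I) = 0.0230375.
η_I = (∂Q/∂I)·(I/Q) = 0.0230375 × (3880/246.927) = 0.362.
Since 0 < η < 1, this is a necessity.

0.362 (necessity)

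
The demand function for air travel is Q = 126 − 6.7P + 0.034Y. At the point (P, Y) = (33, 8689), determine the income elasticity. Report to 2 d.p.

1.47

At P = 33, Y = 8689: Q = 200.326.
Holding P constant, ∂Q/∂Y = 0.034.
η_Y = (∂Q/∂Y)·(Y/Q) = 0.034 × (8689/200.326) = 1.47.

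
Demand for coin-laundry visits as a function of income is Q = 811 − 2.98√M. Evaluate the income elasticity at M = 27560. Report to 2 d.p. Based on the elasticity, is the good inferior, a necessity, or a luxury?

-0.78 (inferior good)

At M = 27560: Q = 316.284.
dQ/dM = -2.98/(2√M) = -0.00897525 at this income.
η = (dQ/dM)·(M/Q) = -0.00897525 × (27560/316.284) = -0.78.
Since η < 0, the good is an inferior good.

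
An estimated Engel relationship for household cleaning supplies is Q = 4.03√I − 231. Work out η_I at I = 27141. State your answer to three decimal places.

At I = 27141: Q = 432.923.
dQ/dI = 4.03/(2√I) = 0.012231 at this income.
η = (dQ/dI)·(I/Q) = 0.012231 × (27141/432.923) = 0.767.

0.767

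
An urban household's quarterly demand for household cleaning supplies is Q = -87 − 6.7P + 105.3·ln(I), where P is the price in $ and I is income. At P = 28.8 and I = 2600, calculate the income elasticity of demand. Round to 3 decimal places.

0.192

At P = 28.8, I = 2600: Q = 548.042.
Holding P constant, ∂Q/∂I = 105.3/I = 0.0405.
η_I = (∂Q/∂I)·(I/Q) = 0.0405 × (2600/548.042) = 0.192.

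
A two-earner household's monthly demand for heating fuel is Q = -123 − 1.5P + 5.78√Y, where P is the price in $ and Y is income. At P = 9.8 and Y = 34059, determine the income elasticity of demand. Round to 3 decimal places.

0.574

At P = 9.8, Y = 34059: Q = 929.004.
Holding P constant, ∂Q/∂Y = 5.78/(2√Y) = 0.0156596.
η_Y = (∂Q/∂Y)·(Y/Q) = 0.0156596 × (34059/929.004) = 0.574.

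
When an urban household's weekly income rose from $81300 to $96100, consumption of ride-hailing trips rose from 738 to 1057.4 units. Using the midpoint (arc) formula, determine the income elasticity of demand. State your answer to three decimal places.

2.132

ΔQ = 1057.4 − 738 = 319.4; midpoint Q̄ = (738 + 1057.4)/2 = 897.7.
ΔI = 96100 − 81300 = 14800; midpoint Ī = (81300 + 96100)/2 = 88700.
η = (ΔQ/Q̄) ÷ (ΔI/Ī) = (319.4/897.7) ÷ (14800/88700) = 2.132.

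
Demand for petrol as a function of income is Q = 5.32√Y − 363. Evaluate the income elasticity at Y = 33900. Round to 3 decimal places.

0.794

At Y = 33900: Q = 616.516.
dQ/dY = 5.32/(2√Y) = 0.0144471 at this income.
η = (dQ/dY)·(Y/Q) = 0.0144471 × (33900/616.516) = 0.794.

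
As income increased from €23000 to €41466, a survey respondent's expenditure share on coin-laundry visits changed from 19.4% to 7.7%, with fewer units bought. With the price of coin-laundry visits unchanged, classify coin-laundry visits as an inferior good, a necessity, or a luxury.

inferior good

Quantity demanded falls as income rises, so η < 0.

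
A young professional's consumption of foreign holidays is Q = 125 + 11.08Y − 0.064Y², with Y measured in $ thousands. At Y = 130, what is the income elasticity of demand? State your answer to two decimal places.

At Y = 130: Q = 483.8000.
dQ/dY = 11.08 − 0.128Y = -5.56000.
η = (dQ/dY)·(Y/Q) = -5.56000 × (130/483.8000) = -1.49.

-1.49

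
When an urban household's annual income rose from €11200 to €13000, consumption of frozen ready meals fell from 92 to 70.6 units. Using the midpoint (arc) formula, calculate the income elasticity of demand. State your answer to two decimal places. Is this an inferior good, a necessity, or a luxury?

-1.77 (inferior good)

ΔQ = 70.6 − 92 = -21.4; midpoint Q̄ = (92 + 70.6)/2 = 81.3.
ΔI = 13000 − 11200 = 1800; midpoint Ī = (11200 + 13000)/2 = 12100.
η = (ΔQ/Q̄) ÷ (ΔI/Ī) = (-21.4/81.3) ÷ (1800/12100) = -1.77.
η < 0 ⇒ inferior good.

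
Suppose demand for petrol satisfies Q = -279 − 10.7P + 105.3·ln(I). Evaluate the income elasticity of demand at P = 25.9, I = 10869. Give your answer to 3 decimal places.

At P = 25.9, I = 10869: Q = 422.493.
Holding P constant, ∂Q/∂I = 105.3/I = 0.0096881.
η_I = (∂Q/∂I)·(I/Q) = 0.0096881 × (10869/422.493) = 0.249.

0.249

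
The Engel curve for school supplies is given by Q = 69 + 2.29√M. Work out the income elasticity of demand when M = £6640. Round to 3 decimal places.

At M = 6640: Q = 255.603.
dQ/dM = 2.29/(2√M) = 0.0140515 at this income.
η = (dQ/dM)·(M/Q) = 0.0140515 × (6640/255.603) = 0.365.

0.365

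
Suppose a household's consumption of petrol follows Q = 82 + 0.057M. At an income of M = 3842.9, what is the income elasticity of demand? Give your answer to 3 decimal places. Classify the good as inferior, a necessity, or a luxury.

At M = 3842.9: Q = 301.045.
dQ/dM = 0.057.
η = (dQ/dM)·(M/Q) = 0.057 × (3842.9/301.045) = 0.728.
Since 0 < η < 1, the good is a necessity.

0.728 (necessity)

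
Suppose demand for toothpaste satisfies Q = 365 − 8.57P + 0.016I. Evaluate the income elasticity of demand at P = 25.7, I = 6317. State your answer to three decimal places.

0.411

At P = 25.7, I = 6317: Q = 245.823.
Holding P constant, ∂Q/∂I = 0.016.
η_I = (∂Q/∂I)·(I/Q) = 0.016 × (6317/245.823) = 0.411.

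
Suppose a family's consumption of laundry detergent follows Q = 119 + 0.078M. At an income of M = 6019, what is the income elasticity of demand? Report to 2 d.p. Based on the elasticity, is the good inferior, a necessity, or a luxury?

0.80 (necessity)

At M = 6019: Q = 588.482.
dQ/dM = 0.078.
η = (dQ/dM)·(M/Q) = 0.078 × (6019/588.482) = 0.80.
Since 0 < η < 1, the good is a necessity.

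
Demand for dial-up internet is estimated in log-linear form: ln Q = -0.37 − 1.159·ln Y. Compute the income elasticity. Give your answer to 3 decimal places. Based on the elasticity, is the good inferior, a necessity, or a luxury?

In a log-linear demand, the coefficient on ln Y is the income elasticity.
So η = -1.159.
η < 0 ⇒ inferior good.

-1.159 (inferior good)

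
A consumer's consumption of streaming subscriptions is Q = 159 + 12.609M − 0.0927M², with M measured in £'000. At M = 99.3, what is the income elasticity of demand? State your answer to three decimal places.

-1.159

At M = 99.3: Q = 497.0063.
dQ/dM = 12.609 − 0.1854M = -5.80122.
η = (dQ/dM)·(M/Q) = -5.80122 × (99.3/497.0063) = -1.159.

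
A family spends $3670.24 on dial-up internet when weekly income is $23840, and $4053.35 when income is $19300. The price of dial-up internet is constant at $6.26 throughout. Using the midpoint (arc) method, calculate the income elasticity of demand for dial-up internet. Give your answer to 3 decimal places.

With a constant price, Q₁ = 3670.24/6.26 = 586.300 and Q₂ = 4053.35/6.26 = 647.500 (equivalently, work directly with expenditure since P cancels).
Midpoint %ΔQ = (4053.35 − 3670.24)/3861.80 = 0.09921; midpoint %ΔI = (19300 − 23840)/21570 = -0.21048.
η = 0.09921 / -0.21048 = -0.471.

-0.471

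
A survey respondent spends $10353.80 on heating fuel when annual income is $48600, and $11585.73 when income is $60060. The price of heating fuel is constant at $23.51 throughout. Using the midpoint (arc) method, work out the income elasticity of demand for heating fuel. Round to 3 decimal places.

With a constant price, Q₁ = 10353.80/23.51 = 440.400 and Q₂ = 11585.73/23.51 = 492.800 (equivalently, work directly with expenditure since P cancels).
Midpoint %ΔQ = (11585.73 − 10353.80)/10969.77 = 0.11230; midpoint %ΔI = (60060 − 48600)/54330 = 0.21093.
η = 0.11230 / 0.21093 = 0.532.

0.532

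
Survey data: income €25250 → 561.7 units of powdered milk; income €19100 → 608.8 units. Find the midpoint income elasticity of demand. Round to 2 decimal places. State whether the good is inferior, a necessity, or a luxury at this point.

ΔQ = 608.8 − 561.7 = 47.1; midpoint Q̄ = (561.7 + 608.8)/2 = 585.25.
ΔI = 19100 − 25250 = -6150; midpoint Ī = (25250 + 19100)/2 = 22175.
η = (ΔQ/Q̄) ÷ (ΔI/Ī) = (47.1/585.25) ÷ (-6150/22175) = -0.29.
η < 0 ⇒ inferior good.

-0.29 (inferior good)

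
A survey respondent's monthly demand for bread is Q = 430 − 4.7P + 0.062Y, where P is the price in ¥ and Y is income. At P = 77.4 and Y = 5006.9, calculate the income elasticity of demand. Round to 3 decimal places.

0.824

At P = 77.4, Y = 5006.9: Q = 376.648.
Holding P constant, ∂Q/∂Y = 0.062.
η_Y = (∂Q/∂Y)·(Y/Q) = 0.062 × (5006.9/376.648) = 0.824.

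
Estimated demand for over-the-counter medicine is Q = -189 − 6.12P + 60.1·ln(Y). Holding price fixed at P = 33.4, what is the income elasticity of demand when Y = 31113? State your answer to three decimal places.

At P = 33.4, Y = 31113: Q = 228.349.
Holding P constant, ∂Q/∂Y = 60.1/Y = 0.00193167.
η_Y = (∂Q/∂Y)·(Y/Q) = 0.00193167 × (31113/228.349) = 0.263.

0.263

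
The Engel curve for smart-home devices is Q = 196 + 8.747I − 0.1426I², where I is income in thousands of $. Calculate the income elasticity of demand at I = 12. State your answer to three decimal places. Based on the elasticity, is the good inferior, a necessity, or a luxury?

0.228 (necessity)

At I = 12: Q = 280.4296.
dQ/dI = 8.747 − 0.2852I = 5.32460.
η = (dQ/dI)·(I/Q) = 5.32460 × (12/280.4296) = 0.228.
0 < η < 1 ⇒ necessity.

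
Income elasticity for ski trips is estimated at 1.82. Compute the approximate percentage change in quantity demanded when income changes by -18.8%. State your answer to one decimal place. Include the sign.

%ΔQ ≈ η × %ΔI = 1.82 × (-18.8%) = -34.2%.

-34.2%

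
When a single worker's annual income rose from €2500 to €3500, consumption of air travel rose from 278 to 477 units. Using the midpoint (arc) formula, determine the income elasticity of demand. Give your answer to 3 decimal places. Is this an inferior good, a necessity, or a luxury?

1.581 (luxury)

ΔQ = 477 − 278 = 199; midpoint Q̄ = (278 + 477)/2 = 377.5.
ΔI = 3500 − 2500 = 1000; midpoint Ī = (2500 + 3500)/2 = 3000.
η = (ΔQ/Q̄) ÷ (ΔI/Ī) = (199/377.5) ÷ (1000/3000) = 1.581.
η > 1 ⇒ luxury.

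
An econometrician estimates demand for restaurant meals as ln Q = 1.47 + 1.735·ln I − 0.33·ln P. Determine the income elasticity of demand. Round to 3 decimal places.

1.735

In a log-linear demand, the coefficient on ln I is the income elasticity.
So η = 1.735.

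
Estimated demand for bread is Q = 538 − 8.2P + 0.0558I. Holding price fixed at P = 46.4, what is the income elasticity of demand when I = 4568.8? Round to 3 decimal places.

At P = 46.4, I = 4568.8: Q = 412.459.
Holding P constant, ∂Q/∂I = 0.0558.
η_I = (∂Q/∂I)·(I/Q) = 0.0558 × (4568.8/412.459) = 0.618.

0.618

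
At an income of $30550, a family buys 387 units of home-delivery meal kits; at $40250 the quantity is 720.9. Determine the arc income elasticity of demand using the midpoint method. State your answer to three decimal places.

2.200

ΔQ = 720.9 − 387 = 333.9; midpoint Q̄ = (387 + 720.9)/2 = 553.95.
ΔI = 40250 − 30550 = 9700; midpoint Ī = (30550 + 40250)/2 = 35400.
η = (ΔQ/Q̄) ÷ (ΔI/Ī) = (333.9/553.95) ÷ (9700/35400) = 2.200.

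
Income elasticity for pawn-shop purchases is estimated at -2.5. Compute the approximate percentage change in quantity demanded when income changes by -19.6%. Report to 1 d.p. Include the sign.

49.0%

%ΔQ ≈ η × %ΔI = -2.5 × (-19.6%) = 49.0%.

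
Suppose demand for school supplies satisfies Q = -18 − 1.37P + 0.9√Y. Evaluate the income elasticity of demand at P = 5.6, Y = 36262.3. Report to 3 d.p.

0.588

At P = 5.6, Y = 36262.3: Q = 145.712.
Holding P constant, ∂Q/∂Y = 0.9/(2√Y) = 0.00236311.
η_Y = (∂Q/∂Y)·(Y/Q) = 0.00236311 × (36262.3/145.712) = 0.588.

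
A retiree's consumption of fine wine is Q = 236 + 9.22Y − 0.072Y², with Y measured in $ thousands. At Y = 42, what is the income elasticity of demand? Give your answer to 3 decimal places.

At Y = 42: Q = 496.2320.
dQ/dY = 9.22 − 0.144Y = 3.17200.
η = (dQ/dY)·(Y/Q) = 3.17200 × (42/496.2320) = 0.268.

0.268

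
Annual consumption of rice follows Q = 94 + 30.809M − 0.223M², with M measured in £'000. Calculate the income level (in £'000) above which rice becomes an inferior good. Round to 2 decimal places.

dQ/dM = 30.809 − 0.446M.
The good is inferior where dQ/dM < 0. Setting dQ/dM = 0 gives M = 30.809 / 0.446 = 69.08.

69.08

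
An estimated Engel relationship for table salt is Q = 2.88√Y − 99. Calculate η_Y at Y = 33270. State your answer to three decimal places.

At Y = 33270: Q = 426.314.
dQ/dY = 2.88/(2√Y) = 0.00789471 at this income.
η = (dQ/dY)·(Y/Q) = 0.00789471 × (33270/426.314) = 0.616.

0.616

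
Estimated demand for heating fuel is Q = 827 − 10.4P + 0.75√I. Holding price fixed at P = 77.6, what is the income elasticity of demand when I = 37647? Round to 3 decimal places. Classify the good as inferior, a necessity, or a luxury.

0.440 (necessity)

At P = 77.6, I = 37647: Q = 165.481.
Holding P constant, ∂Q/∂I = 0.75/(2√I) = 0.00193271.
η_I = (∂Q/∂I)·(I/Q) = 0.00193271 × (37647/165.481) = 0.440.
Since 0 < η < 1, this is a necessity.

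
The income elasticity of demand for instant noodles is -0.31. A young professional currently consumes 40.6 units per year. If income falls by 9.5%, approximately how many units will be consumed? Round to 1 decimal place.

%ΔQ ≈ η × %ΔI = -0.31 × (-9.5%) = 2.945%.
New Q ≈ 40.6 × (1 + 0.02945) = 41.8.

41.8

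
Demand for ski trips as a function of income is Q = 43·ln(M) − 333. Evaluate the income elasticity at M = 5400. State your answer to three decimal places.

At M = 5400: Q = 36.549.
dQ/dM = 43/M = 0.00796296 at this income.
η = (dQ/dM)·(M/Q) = 0.00796296 × (5400/36.549) = 1.177.

1.177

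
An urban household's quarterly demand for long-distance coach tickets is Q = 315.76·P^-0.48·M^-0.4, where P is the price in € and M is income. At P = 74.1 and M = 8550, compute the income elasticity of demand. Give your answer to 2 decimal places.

For a multiplicative demand Q = A·P^α·M^β, the income elasticity is β everywhere.
Here β = -0.4, so η = -0.40.

-0.40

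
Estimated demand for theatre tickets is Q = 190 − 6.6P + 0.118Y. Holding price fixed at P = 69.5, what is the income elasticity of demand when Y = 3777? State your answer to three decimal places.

At P = 69.5, Y = 3777: Q = 176.986.
Holding P constant, ∂Q/∂Y = 0.118.
η_Y = (∂Q/∂Y)·(Y/Q) = 0.118 × (3777/176.986) = 2.518.

2.518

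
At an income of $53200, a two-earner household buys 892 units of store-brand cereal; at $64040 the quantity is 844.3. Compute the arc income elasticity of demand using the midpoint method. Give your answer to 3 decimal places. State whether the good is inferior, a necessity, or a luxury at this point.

-0.297 (inferior good)

ΔQ = 844.3 − 892 = -47.7; midpoint Q̄ = (892 + 844.3)/2 = 868.15.
ΔI = 64040 − 53200 = 10840; midpoint Ī = (53200 + 64040)/2 = 58620.
η = (ΔQ/Q̄) ÷ (ΔI/Ī) = (-47.7/868.15) ÷ (10840/58620) = -0.297.
η < 0 ⇒ inferior good.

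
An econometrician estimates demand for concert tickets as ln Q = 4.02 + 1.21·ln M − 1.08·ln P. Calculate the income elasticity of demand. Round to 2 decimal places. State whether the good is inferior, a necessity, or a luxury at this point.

In a log-linear demand, the coefficient on ln M is the income elasticity.
So η = 1.21.
η > 1 ⇒ luxury.

1.21 (luxury)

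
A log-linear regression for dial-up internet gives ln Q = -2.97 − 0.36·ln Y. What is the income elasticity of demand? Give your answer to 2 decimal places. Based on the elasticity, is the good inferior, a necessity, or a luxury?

In a log-linear demand, the coefficient on ln Y is the income elasticity.
So η = -0.36.
η < 0 ⇒ inferior good.

-0.36 (inferior good)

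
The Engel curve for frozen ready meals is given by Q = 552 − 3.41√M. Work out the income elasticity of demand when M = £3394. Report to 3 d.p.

At M = 3394: Q = 353.340.
dQ/dM = -3.41/(2√M) = -0.0292663 at this income.
η = (dQ/dM)·(M/Q) = -0.0292663 × (3394/353.340) = -0.281.

-0.281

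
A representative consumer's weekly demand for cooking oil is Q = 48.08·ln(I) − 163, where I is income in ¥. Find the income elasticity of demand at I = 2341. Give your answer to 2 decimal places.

0.23

At I = 2341: Q = 210.021.
dQ/dI = 48.08/I = 0.0205382 at this income.
η = (dQ/dI)·(I/Q) = 0.0205382 × (2341/210.021) = 0.23.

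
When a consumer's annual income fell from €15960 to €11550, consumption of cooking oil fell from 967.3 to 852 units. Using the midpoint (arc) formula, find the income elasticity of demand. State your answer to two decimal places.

ΔQ = 852 − 967.3 = -115.3; midpoint Q̄ = (967.3 + 852)/2 = 909.65.
ΔI = 11550 − 15960 = -4410; midpoint Ī = (15960 + 11550)/2 = 13755.
η = (ΔQ/Q̄) ÷ (ΔI/Ī) = (-115.3/909.65) ÷ (-4410/13755) = 0.40.

0.40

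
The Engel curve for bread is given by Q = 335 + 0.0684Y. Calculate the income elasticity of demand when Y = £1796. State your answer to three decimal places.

0.268

At Y = 1796: Q = 457.846.
dQ/dY = 0.0684.
η = (dQ/dY)·(Y/Q) = 0.0684 × (1796/457.846) = 0.268.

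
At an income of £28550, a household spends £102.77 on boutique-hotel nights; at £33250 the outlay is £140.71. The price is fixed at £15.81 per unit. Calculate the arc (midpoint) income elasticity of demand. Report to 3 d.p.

With a constant price, Q₁ = 102.77/15.81 = 6.500 and Q₂ = 140.71/15.81 = 8.900 (equivalently, work directly with expenditure since P cancels).
Midpoint %ΔQ = (140.71 − 102.77)/121.74 = 0.31165; midpoint %ΔI = (33250 − 28550)/30900 = 0.15210.
η = 0.31165 / 0.15210 = 2.049.

2.049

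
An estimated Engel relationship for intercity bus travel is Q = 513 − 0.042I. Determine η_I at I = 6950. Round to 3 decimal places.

At I = 6950: Q = 221.100.
dQ/dI = −0.042.
η = (dQ/dI)·(I/Q) = -0.042 × (6950/221.100) = -1.320.

-1.320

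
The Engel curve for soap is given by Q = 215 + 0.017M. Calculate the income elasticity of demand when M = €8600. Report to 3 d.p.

At M = 8600: Q = 361.200.
dQ/dM = 0.017.
η = (dQ/dM)·(M/Q) = 0.017 × (8600/361.200) = 0.405.

0.405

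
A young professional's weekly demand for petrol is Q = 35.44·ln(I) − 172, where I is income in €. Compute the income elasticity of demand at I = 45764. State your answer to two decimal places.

At I = 45764: Q = 208.316.
dQ/dI = 35.44/I = 0.000774408 at this income.
η = (dQ/dI)·(I/Q) = 0.000774408 × (45764/208.316) = 0.17.

0.17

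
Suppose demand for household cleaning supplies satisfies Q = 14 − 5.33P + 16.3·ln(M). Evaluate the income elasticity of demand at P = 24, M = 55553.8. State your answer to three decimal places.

0.254

At P = 24, M = 55553.8: Q = 64.159.
Holding P constant, ∂Q/∂M = 16.3/M = 0.000293409.
η_M = (∂Q/∂M)·(M/Q) = 0.000293409 × (55553.8/64.159) = 0.254.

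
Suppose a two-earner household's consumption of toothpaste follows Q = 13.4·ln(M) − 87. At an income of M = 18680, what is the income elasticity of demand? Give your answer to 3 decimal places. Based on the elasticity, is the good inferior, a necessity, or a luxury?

0.299 (necessity)

At M = 18680: Q = 44.792.
dQ/dM = 13.4/M = 0.000717345 at this income.
η = (dQ/dM)·(M/Q) = 0.000717345 × (18680/44.792) = 0.299.
Since 0 < η < 1, the good is a necessity.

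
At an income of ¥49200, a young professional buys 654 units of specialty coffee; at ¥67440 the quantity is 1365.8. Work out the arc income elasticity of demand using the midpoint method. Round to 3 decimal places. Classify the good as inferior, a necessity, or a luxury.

2.254 (luxury)

ΔQ = 1365.8 − 654 = 711.8; midpoint Q̄ = (654 + 1365.8)/2 = 1009.9.
ΔI = 67440 − 49200 = 18240; midpoint Ī = (49200 + 67440)/2 = 58320.
η = (ΔQ/Q̄) ÷ (ΔI/Ī) = (711.8/1009.9) ÷ (18240/58320) = 2.254.
η > 1 ⇒ luxury.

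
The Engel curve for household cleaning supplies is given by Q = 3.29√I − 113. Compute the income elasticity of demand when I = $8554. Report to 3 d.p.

At I = 8554: Q = 191.285.
dQ/dI = 3.29/(2√I) = 0.0177861 at this income.
η = (dQ/dI)·(I/Q) = 0.0177861 × (8554/191.285) = 0.795.

0.795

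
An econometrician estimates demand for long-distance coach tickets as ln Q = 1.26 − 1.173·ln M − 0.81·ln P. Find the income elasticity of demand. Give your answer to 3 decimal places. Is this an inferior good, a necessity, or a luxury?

-1.173 (inferior good)

In a log-linear demand, the coefficient on ln M is the income elasticity.
So η = -1.173.
η < 0 ⇒ inferior good.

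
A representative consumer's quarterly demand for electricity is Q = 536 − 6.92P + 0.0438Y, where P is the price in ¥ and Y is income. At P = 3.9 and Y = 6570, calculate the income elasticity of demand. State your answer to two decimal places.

At P = 3.9, Y = 6570: Q = 796.778.
Holding P constant, ∂Q/∂Y = 0.0438.
η_Y = (∂Q/∂Y)·(Y/Q) = 0.0438 × (6570/796.778) = 0.36.

0.36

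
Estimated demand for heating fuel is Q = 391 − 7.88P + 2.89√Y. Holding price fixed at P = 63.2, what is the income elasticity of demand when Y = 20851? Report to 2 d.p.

0.67

At P = 63.2, Y = 20851: Q = 310.296.
Holding P constant, ∂Q/∂Y = 2.89/(2√Y) = 0.010007.
η_Y = (∂Q/∂Y)·(Y/Q) = 0.010007 × (20851/310.296) = 0.67.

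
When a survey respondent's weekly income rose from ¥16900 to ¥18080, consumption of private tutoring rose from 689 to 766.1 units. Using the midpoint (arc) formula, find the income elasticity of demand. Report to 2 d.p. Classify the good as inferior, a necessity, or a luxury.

1.57 (luxury)

ΔQ = 766.1 − 689 = 77.1; midpoint Q̄ = (689 + 766.1)/2 = 727.55.
ΔI = 18080 − 16900 = 1180; midpoint Ī = (16900 + 18080)/2 = 17490.
η = (ΔQ/Q̄) ÷ (ΔI/Ī) = (77.1/727.55) ÷ (1180/17490) = 1.57.
η > 1 ⇒ luxury.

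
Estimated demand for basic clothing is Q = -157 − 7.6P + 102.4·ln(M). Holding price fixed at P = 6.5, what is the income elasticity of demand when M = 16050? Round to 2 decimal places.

At P = 6.5, M = 16050: Q = 785.187.
Holding P constant, ∂Q/∂M = 102.4/M = 0.00638006.
η_M = (∂Q/∂M)·(M/Q) = 0.00638006 × (16050/785.187) = 0.13.

0.13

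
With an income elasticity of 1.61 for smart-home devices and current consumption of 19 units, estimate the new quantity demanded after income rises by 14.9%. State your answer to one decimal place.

23.6

%ΔQ ≈ η × %ΔI = 1.61 × 14.9% = 23.989%.
New Q ≈ 19 × (1 + 0.23989) = 23.6.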